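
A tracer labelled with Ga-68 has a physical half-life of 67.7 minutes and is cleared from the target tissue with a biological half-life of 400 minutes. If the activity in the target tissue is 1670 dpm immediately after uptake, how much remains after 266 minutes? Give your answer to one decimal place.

69.1 dpm

1/t_eff = 1/t_phys + 1/t_biol = 1/67.7 + 1/400 = 0.017271 per minute.
t_eff = 67.7 × 400 / (67.7 + 400) ≈ 57.9 minutes.
Remaining = 1670 × (1/2)^(266/57.9) = 1670 × (1/2)^4.5941 ≈ 69.144 dpm.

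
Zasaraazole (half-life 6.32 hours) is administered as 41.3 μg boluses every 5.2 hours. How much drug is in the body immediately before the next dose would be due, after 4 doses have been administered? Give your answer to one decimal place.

The 4 doses were given 20.8, 15.6, 10.4, 5.2 hours ago.
Total = 41.3·(1/2)^(20.8/6.32) + 41.3·(1/2)^(15.6/6.32) + 41.3·(1/2)^(10.4/6.32) + 41.3·(1/2)^(5.2/6.32)
      = 4.2191 + 7.4628 + 13.2 + 23.349 ≈ 48.231 μg.

48.2 μg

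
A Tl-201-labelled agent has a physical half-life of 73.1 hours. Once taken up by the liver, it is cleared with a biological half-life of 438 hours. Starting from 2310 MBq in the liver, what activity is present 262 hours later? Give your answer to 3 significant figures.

127 MBq

1/t_eff = 1/t_phys + 1/t_biol = 1/73.1 + 1/438 = 0.015963 per hour.
t_eff = 73.1 × 438 / (73.1 + 438) ≈ 62.645 hours.
Remaining = 2310 × (1/2)^(262/62.645) = 2310 × (1/2)^4.1823 ≈ 127.24 MBq.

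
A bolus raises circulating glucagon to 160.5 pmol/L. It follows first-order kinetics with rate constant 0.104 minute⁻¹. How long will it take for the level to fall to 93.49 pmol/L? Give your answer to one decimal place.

5.2 minutes

t½ = ln 2 / λ = 0.69315 / 0.104 ≈ 6.6649 minutes.
Fraction remaining = 93.49/160.5 ≈ 0.58249.
n = log₂(160.5/93.49) = ln(1.7168)/ln 2 ≈ 0.77969 half-lives.
t = n × t½ = 0.77969 × 6.6649 ≈ 5.1965 minutes.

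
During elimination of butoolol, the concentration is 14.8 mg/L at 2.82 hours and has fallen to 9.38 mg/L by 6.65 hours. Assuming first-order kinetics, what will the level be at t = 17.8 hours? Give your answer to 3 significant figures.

2.49 mg/L

Over Δt = 6.65 − 2.82 = 3.83 hours, the level fell by a factor of 14.8/9.38 ≈ 1.5778.
n = log₂(1.5778) ≈ 0.65794 half-lives, so t½ = 3.83/0.65794 ≈ 5.8212 hours.
From t = 6.65 to t = 17.8: 9.38 × (1/2)^((17.8−6.65)/5.8212) ≈ 2.4866 mg/L.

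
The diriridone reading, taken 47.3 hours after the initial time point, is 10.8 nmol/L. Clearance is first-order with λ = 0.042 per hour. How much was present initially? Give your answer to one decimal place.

t½ = ln 2 / λ = 0.69315 / 0.042 ≈ 16.504 hours.
Number of half-lives elapsed: n = 47.3/16.504 ≈ 2.8661.
A₀ = A × 2^n = 10.8 × 2^2.8661 = 10.8 × 7.2907 ≈ 78.74 nmol/L.

78.7 nmol/L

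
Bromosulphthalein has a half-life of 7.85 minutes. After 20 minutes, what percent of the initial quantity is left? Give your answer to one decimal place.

n = 20/7.85 ≈ 2.5478 half-lives.
Fraction remaining = (1/2)^2.5478 ≈ 0.17102, i.e. 17.102%.

17.1%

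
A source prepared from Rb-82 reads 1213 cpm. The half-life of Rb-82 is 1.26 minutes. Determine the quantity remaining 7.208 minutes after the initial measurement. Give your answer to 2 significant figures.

Number of half-lives: n = 7.208/1.26 ≈ 5.7206.
Remaining = 1213 × (1/2)^5.7206 = 1213 × 0.018963 ≈ 23.003 cpm.

23 cpm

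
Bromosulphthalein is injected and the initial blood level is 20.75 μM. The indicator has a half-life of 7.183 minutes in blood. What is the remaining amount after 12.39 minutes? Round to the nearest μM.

6 μM

Number of half-lives: n = 12.39/7.183 ≈ 1.7249.
Remaining = 20.75 × (1/2)^1.7249 = 20.75 × 0.30252 ≈ 6.2773 μM.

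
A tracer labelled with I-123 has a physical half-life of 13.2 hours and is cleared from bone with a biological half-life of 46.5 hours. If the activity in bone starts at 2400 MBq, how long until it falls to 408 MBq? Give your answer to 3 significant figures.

26.3 hours

1/t_eff = 1/t_phys + 1/t_biol = 1/13.2 + 1/46.5 = 0.097263 per hour.
t_eff = 13.2 × 46.5 / (13.2 + 46.5) ≈ 10.281 hours.
n = log₂(2400/408) ≈ 2.5564; t = 2.5564 × 10.281 ≈ 26.283 hours.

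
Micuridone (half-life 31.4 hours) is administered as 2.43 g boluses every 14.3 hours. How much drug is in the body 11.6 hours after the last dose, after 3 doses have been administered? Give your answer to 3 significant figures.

The 3 doses were given 40.2, 25.9, 11.6 hours ago.
Total = 2.43·(1/2)^(40.2/31.4) + 2.43·(1/2)^(25.9/31.4) + 2.43·(1/2)^(11.6/31.4)
      = 1.0005 + 1.3718 + 1.881 ≈ 4.2534 g.

4.25 g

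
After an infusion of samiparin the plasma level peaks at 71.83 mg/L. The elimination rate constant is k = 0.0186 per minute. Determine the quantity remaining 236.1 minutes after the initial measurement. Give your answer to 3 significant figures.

0.889 mg/L

t½ = ln 2 / k = 0.69315 / 0.0186 ≈ 37.266 minutes.
Number of half-lives: n = 236.1/37.266 ≈ 6.3355.
Remaining = 71.83 × (1/2)^6.3355 = 71.83 × 0.012383 ≈ 0.88944 mg/L.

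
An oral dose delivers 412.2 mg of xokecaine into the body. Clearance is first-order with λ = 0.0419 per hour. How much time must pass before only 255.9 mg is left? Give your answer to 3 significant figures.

t½ = ln 2 / λ = 0.69315 / 0.0419 ≈ 16.543 hours.
Fraction remaining = 255.9/412.2 ≈ 0.62082.
n = log₂(412.2/255.9) = ln(1.6108)/ln 2 ≈ 0.68776 half-lives.
t = n × t½ = 0.68776 × 16.543 ≈ 11.378 hours.

11.4 hours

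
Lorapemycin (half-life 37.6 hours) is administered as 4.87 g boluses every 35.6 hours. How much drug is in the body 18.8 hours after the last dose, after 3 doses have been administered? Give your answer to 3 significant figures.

6.16 g

The 3 doses were given 90, 54.4, 18.8 hours ago.
Total = 4.87·(1/2)^(90/37.6) + 4.87·(1/2)^(54.4/37.6) + 4.87·(1/2)^(18.8/37.6)
      = 0.92678 + 1.7865 + 3.4436 ≈ 6.1569 g.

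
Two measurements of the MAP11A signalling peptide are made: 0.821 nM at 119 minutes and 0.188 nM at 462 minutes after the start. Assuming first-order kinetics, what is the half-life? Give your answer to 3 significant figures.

161 minutes

Over Δt = 462 − 119 = 343 minutes, the level fell by a factor of 0.821/0.188 ≈ 4.367.
n = log₂(4.367) ≈ 2.1266 half-lives, so t½ = 343/2.1266 ≈ 161.29 minutes.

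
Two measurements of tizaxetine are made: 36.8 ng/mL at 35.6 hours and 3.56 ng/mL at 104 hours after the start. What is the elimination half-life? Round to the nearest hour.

Over Δt = 104 − 35.6 = 68.4 hours, the level fell by a factor of 36.8/3.56 ≈ 10.337.
n = log₂(10.337) ≈ 3.3698 half-lives, so t½ = 68.4/3.3698 ≈ 20.298 hours.

20 hours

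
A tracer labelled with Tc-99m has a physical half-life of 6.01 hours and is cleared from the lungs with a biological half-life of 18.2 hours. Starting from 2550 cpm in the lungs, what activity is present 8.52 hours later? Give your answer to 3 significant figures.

690 cpm

1/t_eff = 1/t_phys + 1/t_biol = 1/6.01 + 1/18.2 = 0.22133 per hour.
t_eff = 6.01 × 18.2 / (6.01 + 18.2) ≈ 4.5181 hours.
Remaining = 2550 × (1/2)^(8.52/4.5181) = 2550 × (1/2)^1.8858 ≈ 690.03 cpm.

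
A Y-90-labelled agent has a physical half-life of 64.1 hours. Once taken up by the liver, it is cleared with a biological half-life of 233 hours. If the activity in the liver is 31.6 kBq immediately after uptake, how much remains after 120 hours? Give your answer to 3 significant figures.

1/t_eff = 1/t_phys + 1/t_biol = 1/64.1 + 1/233 = 0.019892 per hour.
t_eff = 64.1 × 233 / (64.1 + 233) ≈ 50.27 hours.
Remaining = 31.6 × (1/2)^(120/50.27) = 31.6 × (1/2)^2.3871 ≈ 6.0409 kBq.

6.04 kBq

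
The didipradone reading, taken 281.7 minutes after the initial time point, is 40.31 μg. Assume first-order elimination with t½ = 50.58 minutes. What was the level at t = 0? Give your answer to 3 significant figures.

1910 μg

Number of half-lives elapsed: n = 281.7/50.58 ≈ 5.5694.
A₀ = A × 2^n = 40.31 × 2^5.5694 = 40.31 × 47.485 ≈ 1914.1 μg.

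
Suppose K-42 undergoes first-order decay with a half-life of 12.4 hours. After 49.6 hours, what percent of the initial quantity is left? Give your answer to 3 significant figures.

n = 49.6/12.4 ≈ 4 half-lives.
Fraction remaining = (1/2)^4 ≈ 0.0625, i.e. 6.25%.

6.25%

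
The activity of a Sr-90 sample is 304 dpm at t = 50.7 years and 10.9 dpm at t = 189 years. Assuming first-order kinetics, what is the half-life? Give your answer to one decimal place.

28.8 years

Over Δt = 189 − 50.7 = 138.3 years, the level fell by a factor of 304/10.9 ≈ 27.89.
n = log₂(27.89) ≈ 4.8017 half-lives, so t½ = 138.3/4.8017 ≈ 28.802 years.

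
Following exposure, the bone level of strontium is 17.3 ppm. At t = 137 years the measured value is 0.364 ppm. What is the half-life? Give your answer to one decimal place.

A/A₀ = 0.364/17.3 ≈ 0.02104.
n = log₂(47.527) ≈ 5.5707 half-lives elapsed in 137 years.
t½ = 137/5.5707 ≈ 24.593 years.

24.6 years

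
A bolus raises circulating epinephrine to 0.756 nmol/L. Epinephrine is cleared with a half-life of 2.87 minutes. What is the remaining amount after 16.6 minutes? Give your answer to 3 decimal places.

0.014 nmol/L

Number of half-lives: n = 16.6/2.87 ≈ 5.784.
Remaining = 0.756 × (1/2)^5.784 = 0.756 × 0.018149 ≈ 0.013721 nmol/L.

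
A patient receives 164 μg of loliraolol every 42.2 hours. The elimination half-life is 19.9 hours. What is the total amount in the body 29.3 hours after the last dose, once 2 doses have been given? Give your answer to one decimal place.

The 2 doses were given 71.5, 29.3 hours ago.
Total = 164·(1/2)^(71.5/19.9) + 164·(1/2)^(29.3/19.9)
      = 13.591 + 59.104 ≈ 72.695 μg.

72.7 μg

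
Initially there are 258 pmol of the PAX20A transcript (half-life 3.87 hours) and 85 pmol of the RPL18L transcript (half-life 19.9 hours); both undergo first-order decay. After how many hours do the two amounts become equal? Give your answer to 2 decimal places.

7.70 hours

Set 258·(1/2)^(t/3.87) = 85·(1/2)^(t/19.9).
Taking log₂: log₂(258/85) = t·(1/3.87 − 1/19.9).
log₂(3.0353) = 1.6018; 1/3.87 − 1/19.9 = 0.20815.
t = 1.6018 / 0.20815 ≈ 7.6957 hours.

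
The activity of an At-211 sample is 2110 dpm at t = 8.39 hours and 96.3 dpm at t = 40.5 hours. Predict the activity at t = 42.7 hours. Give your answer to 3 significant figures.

77.9 dpm

Over Δt = 40.5 − 8.39 = 32.11 hours, the level fell by a factor of 2110/96.3 ≈ 21.911.
n = log₂(21.911) ≈ 4.4536 half-lives, so t½ = 32.11/4.4536 ≈ 7.21 hours.
From t = 40.5 to t = 42.7: 96.3 × (1/2)^((42.7−40.5)/7.21) ≈ 77.942 dpm.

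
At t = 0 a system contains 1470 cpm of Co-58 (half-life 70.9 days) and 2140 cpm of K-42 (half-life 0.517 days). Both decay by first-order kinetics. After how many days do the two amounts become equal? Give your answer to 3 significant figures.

Set 1470·(1/2)^(t/70.9) = 2140·(1/2)^(t/0.517).
Taking log₂: log₂(1470/2140) = t·(1/70.9 − 1/0.517).
log₂(0.68692) = -0.54179; 1/70.9 − 1/0.517 = -1.9201.
t = -0.54179 / -1.9201 ≈ 0.28217 days.

0.282 days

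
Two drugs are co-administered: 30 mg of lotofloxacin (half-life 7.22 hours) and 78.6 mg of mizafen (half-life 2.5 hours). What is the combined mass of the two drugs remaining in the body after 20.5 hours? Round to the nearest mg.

lotofloxacin: 30 × (1/2)^(20.5/7.22) = 30 × (1/2)^2.8393 ≈ 4.1918 mg.
mizafen: 78.6 × (1/2)^(20.5/2.5) = 78.6 × (1/2)^8.2 ≈ 0.26729 mg.
Total = 4.1918 + 0.26729 ≈ 4.459 mg.

4 mg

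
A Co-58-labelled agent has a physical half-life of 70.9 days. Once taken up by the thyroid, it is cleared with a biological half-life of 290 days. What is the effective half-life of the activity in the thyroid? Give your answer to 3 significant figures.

1/t_eff = 1/t_phys + 1/t_biol = 1/70.9 + 1/290 = 0.017553 per day.
t_eff = 70.9 × 290 / (70.9 + 290) ≈ 56.971 days.

57.0 days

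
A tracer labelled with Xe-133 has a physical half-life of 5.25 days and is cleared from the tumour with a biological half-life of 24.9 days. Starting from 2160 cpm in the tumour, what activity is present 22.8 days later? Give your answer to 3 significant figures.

56.4 cpm

1/t_eff = 1/t_phys + 1/t_biol = 1/5.25 + 1/24.9 = 0.23064 per day.
t_eff = 5.25 × 24.9 / (5.25 + 24.9) ≈ 4.3358 days.
Remaining = 2160 × (1/2)^(22.8/4.3358) = 2160 × (1/2)^5.2585 ≈ 56.426 cpm.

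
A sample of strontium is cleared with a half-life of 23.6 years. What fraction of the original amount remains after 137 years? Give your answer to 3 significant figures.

0.0179

n = 137/23.6 ≈ 5.8051 half-lives.
Fraction remaining = (1/2)^5.8051 ≈ 0.017885.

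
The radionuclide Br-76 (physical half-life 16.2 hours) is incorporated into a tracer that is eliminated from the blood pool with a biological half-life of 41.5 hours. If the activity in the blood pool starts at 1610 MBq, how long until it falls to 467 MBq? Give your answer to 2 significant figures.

1/t_eff = 1/t_phys + 1/t_biol = 1/16.2 + 1/41.5 = 0.085825 per hour.
t_eff = 16.2 × 41.5 / (16.2 + 41.5) ≈ 11.652 hours.
n = log₂(1610/467) ≈ 1.7856; t = 1.7856 × 11.652 ≈ 20.805 hours.

21 hours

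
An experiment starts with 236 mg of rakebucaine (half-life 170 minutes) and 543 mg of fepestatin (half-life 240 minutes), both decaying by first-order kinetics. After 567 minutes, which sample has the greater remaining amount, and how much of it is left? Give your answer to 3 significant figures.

rakebucaine: 236 × (1/2)^3.3353 ≈ 23.382 mg.
fepestatin: 543 × (1/2)^2.3625 ≈ 105.59 mg.
Fepestatin has more remaining, at ≈ 105.59 mg.

fepestatin, 106 mg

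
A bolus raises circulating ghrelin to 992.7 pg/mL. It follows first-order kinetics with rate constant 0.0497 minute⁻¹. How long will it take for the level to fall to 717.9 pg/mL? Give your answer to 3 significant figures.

t½ = ln 2 / k = 0.69315 / 0.0497 ≈ 13.947 minutes.
Fraction remaining = 717.9/992.7 ≈ 0.72318.
n = log₂(992.7/717.9) = ln(1.3828)/ln 2 ≈ 0.46757 half-lives.
t = n × t½ = 0.46757 × 13.947 ≈ 6.5211 minutes.

6.52 minutes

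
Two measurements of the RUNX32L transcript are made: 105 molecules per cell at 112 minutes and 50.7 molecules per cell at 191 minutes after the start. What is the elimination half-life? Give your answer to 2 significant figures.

75 minutes

Over Δt = 191 − 112 = 79 minutes, the level fell by a factor of 105/50.7 ≈ 2.071.
n = log₂(2.071) ≈ 1.0503 half-lives, so t½ = 79/1.0503 ≈ 75.214 minutes.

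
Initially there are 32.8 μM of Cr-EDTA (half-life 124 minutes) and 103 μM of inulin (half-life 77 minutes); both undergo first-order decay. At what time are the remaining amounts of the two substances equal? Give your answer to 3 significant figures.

Set 32.8·(1/2)^(t/124) = 103·(1/2)^(t/77).
Taking log₂: log₂(32.8/103) = t·(1/124 − 1/77).
log₂(0.31845) = -1.6509; 1/124 − 1/77 = -0.0049225.
t = -1.6509 / -0.0049225 ≈ 335.37 minutes.

335 minutes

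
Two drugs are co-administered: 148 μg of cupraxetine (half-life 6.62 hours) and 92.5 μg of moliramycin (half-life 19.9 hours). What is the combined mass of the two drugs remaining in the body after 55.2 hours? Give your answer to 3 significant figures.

cupraxetine: 148 × (1/2)^(55.2/6.62) = 148 × (1/2)^8.3384 ≈ 0.45726 μg.
moliramycin: 92.5 × (1/2)^(55.2/19.9) = 92.5 × (1/2)^2.7739 ≈ 13.525 μg.
Total = 0.45726 + 13.525 ≈ 13.982 μg.

14.0 μg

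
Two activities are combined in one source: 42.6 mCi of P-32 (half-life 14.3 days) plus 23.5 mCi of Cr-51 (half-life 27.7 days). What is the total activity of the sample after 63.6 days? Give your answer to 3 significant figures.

6.74 mCi

P-32: 42.6 × (1/2)^(63.6/14.3) = 42.6 × (1/2)^4.4476 ≈ 1.9524 mCi.
Cr-51: 23.5 × (1/2)^(63.6/27.7) = 23.5 × (1/2)^2.296 ≈ 4.7851 mCi.
Total = 1.9524 + 4.7851 ≈ 6.7375 mCi.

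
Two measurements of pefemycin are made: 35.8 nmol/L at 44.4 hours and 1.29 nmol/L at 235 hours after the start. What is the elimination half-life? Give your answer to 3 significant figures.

Over Δt = 235 − 44.4 = 190.6 hours, the level fell by a factor of 35.8/1.29 ≈ 27.752.
n = log₂(27.752) ≈ 4.7945 half-lives, so t½ = 190.6/4.7945 ≈ 39.754 hours.

39.8 hours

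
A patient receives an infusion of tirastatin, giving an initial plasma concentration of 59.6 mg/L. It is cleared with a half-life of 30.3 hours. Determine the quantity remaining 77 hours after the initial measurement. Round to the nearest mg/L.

10 mg/L

Number of half-lives: n = 77/30.3 ≈ 2.5413.
Remaining = 59.6 × (1/2)^2.5413 = 59.6 × 0.17179 ≈ 10.239 mg/L.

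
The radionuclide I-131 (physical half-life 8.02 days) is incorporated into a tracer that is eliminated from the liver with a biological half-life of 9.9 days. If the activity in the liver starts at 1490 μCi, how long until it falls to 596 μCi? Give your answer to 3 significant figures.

5.86 days

1/t_eff = 1/t_phys + 1/t_biol = 1/8.02 + 1/9.9 = 0.2257 per day.
t_eff = 8.02 × 9.9 / (8.02 + 9.9) ≈ 4.4307 days.
n = log₂(1490/596) ≈ 1.3219; t = 1.3219 × 4.4307 ≈ 5.8571 days.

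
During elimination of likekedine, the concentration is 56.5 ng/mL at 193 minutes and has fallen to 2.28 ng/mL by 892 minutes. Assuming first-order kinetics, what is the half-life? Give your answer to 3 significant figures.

Over Δt = 892 − 193 = 699 minutes, the level fell by a factor of 56.5/2.28 ≈ 24.781.
n = log₂(24.781) ≈ 4.6311 half-lives, so t½ = 699/4.6311 ≈ 150.93 minutes.

151 minutes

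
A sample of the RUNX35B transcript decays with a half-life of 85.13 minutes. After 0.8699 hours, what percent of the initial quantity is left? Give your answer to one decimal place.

0.8699 hours = 52.194 minutes.
n = 52.194/85.13 ≈ 0.61311 half-lives.
Fraction remaining = (1/2)^0.61311 ≈ 0.65379, i.e. 65.379%.

65.4%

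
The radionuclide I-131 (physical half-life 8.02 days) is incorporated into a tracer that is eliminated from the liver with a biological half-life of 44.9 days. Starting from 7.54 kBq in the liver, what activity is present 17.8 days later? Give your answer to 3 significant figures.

1/t_eff = 1/t_phys + 1/t_biol = 1/8.02 + 1/44.9 = 0.14696 per day.
t_eff = 8.02 × 44.9 / (8.02 + 44.9) ≈ 6.8046 days.
Remaining = 7.54 × (1/2)^(17.8/6.8046) = 7.54 × (1/2)^2.6159 ≈ 1.23 kBq.

1.23 kBq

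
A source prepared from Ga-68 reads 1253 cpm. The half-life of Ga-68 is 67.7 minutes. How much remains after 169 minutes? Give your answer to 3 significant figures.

Number of half-lives: n = 169/67.7 ≈ 2.4963.
Remaining = 1253 × (1/2)^2.4963 = 1253 × 0.17723 ≈ 222.07 cpm.

222 cpm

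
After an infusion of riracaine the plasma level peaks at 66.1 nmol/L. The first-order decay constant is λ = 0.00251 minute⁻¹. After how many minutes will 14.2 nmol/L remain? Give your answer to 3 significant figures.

t½ = ln 2 / λ = 0.69315 / 0.00251 ≈ 276.15 minutes.
Fraction remaining = 14.2/66.1 ≈ 0.21483.
n = log₂(66.1/14.2) = ln(4.6549)/ln 2 ≈ 2.2188 half-lives.
t = n × t½ = 2.2188 × 276.15 ≈ 612.72 minutes.

613 minutes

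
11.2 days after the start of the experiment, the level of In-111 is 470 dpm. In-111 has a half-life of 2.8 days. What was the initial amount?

7520 dpm

Number of half-lives elapsed: n = 11.2/2.8 ≈ 4.
A₀ = A × 2^n = 470 × 2^4 = 470 × 16 ≈ 7520 dpm.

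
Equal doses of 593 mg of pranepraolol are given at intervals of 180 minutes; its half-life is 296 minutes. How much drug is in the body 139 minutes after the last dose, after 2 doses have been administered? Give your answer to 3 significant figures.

The 2 doses were given 319, 139 minutes ago.
Total = 593·(1/2)^(319/296) + 593·(1/2)^(139/296)
      = 280.95 + 428.25 ≈ 709.2 mg.

709 mg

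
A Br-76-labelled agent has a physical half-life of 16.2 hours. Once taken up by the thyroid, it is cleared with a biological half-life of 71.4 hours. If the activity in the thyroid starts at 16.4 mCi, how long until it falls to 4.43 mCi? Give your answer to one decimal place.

24.9 hours

1/t_eff = 1/t_phys + 1/t_biol = 1/16.2 + 1/71.4 = 0.075734 per hour.
t_eff = 16.2 × 71.4 / (16.2 + 71.4) ≈ 13.204 hours.
n = log₂(16.4/4.43) ≈ 1.8883; t = 1.8883 × 13.204 ≈ 24.934 hours.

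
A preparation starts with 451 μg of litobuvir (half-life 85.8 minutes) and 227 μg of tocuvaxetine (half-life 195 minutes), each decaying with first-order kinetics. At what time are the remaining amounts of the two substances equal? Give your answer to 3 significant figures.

152 minutes

Set 451·(1/2)^(t/85.8) = 227·(1/2)^(t/195).
Taking log₂: log₂(451/227) = t·(1/85.8 − 1/195).
log₂(1.9868) = 0.99044; 1/85.8 − 1/195 = 0.0065268.
t = 0.99044 / 0.0065268 ≈ 151.75 minutes.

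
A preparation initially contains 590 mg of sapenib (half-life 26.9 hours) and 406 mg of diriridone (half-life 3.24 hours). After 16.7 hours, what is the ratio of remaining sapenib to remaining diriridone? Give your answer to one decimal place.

33.7

sapenib: 590 × (1/2)^(16.7/26.9) = 590 × (1/2)^0.62082 ≈ 383.68 mg.
diriridone: 406 × (1/2)^(16.7/3.24) = 406 × (1/2)^5.1543 ≈ 11.4 mg.
Ratio ≈ 383.68 / 11.4 ≈ 33.655.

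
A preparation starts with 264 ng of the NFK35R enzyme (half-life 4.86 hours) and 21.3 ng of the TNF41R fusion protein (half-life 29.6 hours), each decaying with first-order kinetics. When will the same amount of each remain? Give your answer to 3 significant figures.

21.1 hours

Set 264·(1/2)^(t/4.86) = 21.3·(1/2)^(t/29.6).
Taking log₂: log₂(264/21.3) = t·(1/4.86 − 1/29.6).
log₂(12.394) = 3.6316; 1/4.86 − 1/29.6 = 0.17198.
t = 3.6316 / 0.17198 ≈ 21.117 hours.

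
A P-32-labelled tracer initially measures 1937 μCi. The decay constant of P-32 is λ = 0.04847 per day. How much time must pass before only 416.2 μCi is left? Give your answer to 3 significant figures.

31.7 days

t½ = ln 2 / λ = 0.69315 / 0.04847 ≈ 14.301 days.
Fraction remaining = 416.2/1937 ≈ 0.21487.
n = log₂(1937/416.2) = ln(4.654)/ln 2 ≈ 2.2185 half-lives.
t = n × t½ = 2.2185 × 14.301 ≈ 31.725 days.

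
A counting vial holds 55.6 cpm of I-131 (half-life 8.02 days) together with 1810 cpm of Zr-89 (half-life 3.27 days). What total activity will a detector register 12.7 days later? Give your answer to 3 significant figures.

I-131: 55.6 × (1/2)^(12.7/8.02) = 55.6 × (1/2)^1.5835 ≈ 18.552 cpm.
Zr-89: 1810 × (1/2)^(12.7/3.27) = 1810 × (1/2)^3.8838 ≈ 122.61 cpm.
Total = 18.552 + 122.61 ≈ 141.17 cpm.

141 cpm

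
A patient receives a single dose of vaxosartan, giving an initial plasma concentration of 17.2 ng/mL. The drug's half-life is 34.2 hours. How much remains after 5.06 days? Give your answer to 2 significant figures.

1.5 ng/mL

Convert the elapsed time: 5.06 days = 121.44 hours.
Number of half-lives: n = 121.44/34.2 ≈ 3.5509.
Remaining = 17.2 × (1/2)^3.5509 = 17.2 × 0.085326 ≈ 1.4676 ng/mL.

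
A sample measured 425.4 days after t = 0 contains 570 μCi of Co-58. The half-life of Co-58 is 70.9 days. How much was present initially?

36480 μCi

Number of half-lives elapsed: n = 425.4/70.9 ≈ 6.
A₀ = A × 2^n = 570 × 2^6 = 570 × 64 ≈ 36480 μCi.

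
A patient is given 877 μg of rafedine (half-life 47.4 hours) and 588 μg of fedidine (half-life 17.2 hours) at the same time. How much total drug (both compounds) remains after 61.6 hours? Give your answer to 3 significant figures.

405 μg

rafedine: 877 × (1/2)^(61.6/47.4) = 877 × (1/2)^1.2996 ≈ 356.28 μg.
fedidine: 588 × (1/2)^(61.6/17.2) = 588 × (1/2)^3.5814 ≈ 49.121 μg.
Total = 356.28 + 49.121 ≈ 405.4 μg.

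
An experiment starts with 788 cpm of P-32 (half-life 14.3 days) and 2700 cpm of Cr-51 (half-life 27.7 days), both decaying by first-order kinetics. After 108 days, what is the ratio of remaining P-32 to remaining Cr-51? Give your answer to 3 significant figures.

0.0232

P-32: 788 × (1/2)^(108/14.3) = 788 × (1/2)^7.5524 ≈ 4.1977 cpm.
Cr-51: 2700 × (1/2)^(108/27.7) = 2700 × (1/2)^3.8989 ≈ 181 cpm.
Ratio ≈ 4.1977 / 181 ≈ 0.023192.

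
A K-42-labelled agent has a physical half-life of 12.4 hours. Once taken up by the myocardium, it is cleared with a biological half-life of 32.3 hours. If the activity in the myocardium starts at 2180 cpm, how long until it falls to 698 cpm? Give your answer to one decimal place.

14.7 hours

1/t_eff = 1/t_phys + 1/t_biol = 1/12.4 + 1/32.3 = 0.1116 per hour.
t_eff = 12.4 × 32.3 / (12.4 + 32.3) ≈ 8.9602 hours.
n = log₂(2180/698) ≈ 1.643; t = 1.643 × 8.9602 ≈ 14.722 hours.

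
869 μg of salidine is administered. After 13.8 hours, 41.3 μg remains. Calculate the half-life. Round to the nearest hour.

3 hours

A/A₀ = 41.3/869 ≈ 0.047526.
n = log₂(21.041) ≈ 4.3951 half-lives elapsed in 13.8 hours.
t½ = 13.8/4.3951 ≈ 3.1398 hours.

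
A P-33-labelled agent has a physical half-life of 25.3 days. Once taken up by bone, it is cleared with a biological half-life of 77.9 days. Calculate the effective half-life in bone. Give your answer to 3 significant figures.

19.1 days

1/t_eff = 1/t_phys + 1/t_biol = 1/25.3 + 1/77.9 = 0.052363 per day.
t_eff = 25.3 × 77.9 / (25.3 + 77.9) ≈ 19.098 days.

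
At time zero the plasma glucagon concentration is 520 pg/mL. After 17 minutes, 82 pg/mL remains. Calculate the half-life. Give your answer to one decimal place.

6.4 minutes

A/A₀ = 82/520 ≈ 0.15769.
n = log₂(6.3415) ≈ 2.6648 half-lives elapsed in 17 minutes.
t½ = 17/2.6648 ≈ 6.3794 minutes.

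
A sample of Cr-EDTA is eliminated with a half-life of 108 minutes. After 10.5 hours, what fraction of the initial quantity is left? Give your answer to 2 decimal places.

0.02

10.5 hours = 630 minutes.
n = 630/108 ≈ 5.8333 half-lives.
Fraction remaining = (1/2)^5.8333 ≈ 0.017538.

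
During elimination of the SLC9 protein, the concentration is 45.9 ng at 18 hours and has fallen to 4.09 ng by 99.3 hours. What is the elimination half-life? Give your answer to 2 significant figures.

23 hours

Over Δt = 99.3 − 18 = 81.3 hours, the level fell by a factor of 45.9/4.09 ≈ 11.222.
n = log₂(11.222) ≈ 3.4883 half-lives, so t½ = 81.3/3.4883 ≈ 23.306 hours.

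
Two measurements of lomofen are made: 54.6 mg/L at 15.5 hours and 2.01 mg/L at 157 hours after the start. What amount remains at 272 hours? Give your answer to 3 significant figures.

0.137 mg/L

Over Δt = 157 − 15.5 = 141.5 hours, the level fell by a factor of 54.6/2.01 ≈ 27.164.
n = log₂(27.164) ≈ 4.7636 half-lives, so t½ = 141.5/4.7636 ≈ 29.704 hours.
From t = 157 to t = 272: 2.01 × (1/2)^((272−157)/29.704) ≈ 0.13733 mg/L.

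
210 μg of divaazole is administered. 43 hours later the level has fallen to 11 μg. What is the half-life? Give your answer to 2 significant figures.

10 hours

A/A₀ = 11/210 ≈ 0.052381.
n = log₂(19.091) ≈ 4.2548 half-lives elapsed in 43 hours.
t½ = 43/4.2548 ≈ 10.106 hours.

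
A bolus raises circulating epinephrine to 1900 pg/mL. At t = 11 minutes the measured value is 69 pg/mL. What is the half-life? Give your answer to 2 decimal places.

2.30 minutes

A/A₀ = 69/1900 ≈ 0.036316.
n = log₂(27.536) ≈ 4.7833 half-lives elapsed in 11 minutes.
t½ = 11/4.7833 ≈ 2.2997 minutes.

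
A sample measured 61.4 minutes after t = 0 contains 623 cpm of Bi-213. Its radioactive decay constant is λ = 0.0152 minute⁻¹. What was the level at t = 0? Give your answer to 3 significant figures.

1580 cpm

t½ = ln 2 / λ = 0.69315 / 0.0152 ≈ 45.602 minutes.
Number of half-lives elapsed: n = 61.4/45.602 ≈ 1.3464.
A₀ = A × 2^n = 623 × 2^1.3464 = 623 × 2.5428 ≈ 1584.2 cpm.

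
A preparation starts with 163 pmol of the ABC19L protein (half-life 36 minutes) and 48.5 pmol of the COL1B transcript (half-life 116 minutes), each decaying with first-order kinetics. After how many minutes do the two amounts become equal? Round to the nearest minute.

Set 163·(1/2)^(t/36) = 48.5·(1/2)^(t/116).
Taking log₂: log₂(163/48.5) = t·(1/36 − 1/116).
log₂(3.3608) = 1.7488; 1/36 − 1/116 = 0.019157.
t = 1.7488 / 0.019157 ≈ 91.288 minutes.

91 minutes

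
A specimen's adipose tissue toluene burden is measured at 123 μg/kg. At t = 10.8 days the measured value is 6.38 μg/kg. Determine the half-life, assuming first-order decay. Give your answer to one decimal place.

2.5 days

A/A₀ = 6.38/123 ≈ 0.05187.
n = log₂(19.279) ≈ 4.269 half-lives elapsed in 10.8 days.
t½ = 10.8/4.269 ≈ 2.5299 days.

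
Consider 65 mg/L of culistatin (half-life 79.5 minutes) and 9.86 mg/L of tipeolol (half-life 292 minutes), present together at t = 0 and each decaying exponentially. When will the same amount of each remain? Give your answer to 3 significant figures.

Set 65·(1/2)^(t/79.5) = 9.86·(1/2)^(t/292).
Taking log₂: log₂(65/9.86) = t·(1/79.5 − 1/292).
log₂(6.5923) = 2.7208; 1/79.5 − 1/292 = 0.009154.
t = 2.7208 / 0.009154 ≈ 297.22 minutes.

297 minutes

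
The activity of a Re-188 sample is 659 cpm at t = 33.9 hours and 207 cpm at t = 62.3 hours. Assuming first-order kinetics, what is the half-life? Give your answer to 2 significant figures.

Over Δt = 62.3 − 33.9 = 28.4 hours, the level fell by a factor of 659/207 ≈ 3.1836.
n = log₂(3.1836) ≈ 1.6706 half-lives, so t½ = 28.4/1.6706 ≈ 16.999 hours.

17 hours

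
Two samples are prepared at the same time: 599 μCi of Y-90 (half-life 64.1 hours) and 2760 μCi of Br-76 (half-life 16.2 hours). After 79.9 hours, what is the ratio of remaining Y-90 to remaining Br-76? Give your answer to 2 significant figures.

2.8

Y-90: 599 × (1/2)^(79.9/64.1) = 599 × (1/2)^1.2465 ≈ 252.46 μCi.
Br-76: 2760 × (1/2)^(79.9/16.2) = 2760 × (1/2)^4.9321 ≈ 90.406 μCi.
Ratio ≈ 252.46 / 90.406 ≈ 2.7925.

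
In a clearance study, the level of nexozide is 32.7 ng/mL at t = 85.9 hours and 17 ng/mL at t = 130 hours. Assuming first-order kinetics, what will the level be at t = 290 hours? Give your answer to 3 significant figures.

1.58 ng/mL

Over Δt = 130 − 85.9 = 44.1 hours, the level fell by a factor of 32.7/17 ≈ 1.9235.
n = log₂(1.9235) ≈ 0.94376 half-lives, so t½ = 44.1/0.94376 ≈ 46.728 hours.
From t = 130 to t = 290: 17 × (1/2)^((290−130)/46.728) ≈ 1.5838 ng/mL.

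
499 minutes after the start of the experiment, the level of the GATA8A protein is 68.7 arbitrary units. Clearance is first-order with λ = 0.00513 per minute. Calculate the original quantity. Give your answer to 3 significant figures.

t½ = ln 2 / λ = 0.69315 / 0.00513 ≈ 135.12 minutes.
Number of half-lives elapsed: n = 499/135.12 ≈ 3.6931.
A₀ = A × 2^n = 68.7 × 2^3.6931 = 68.7 × 12.934 ≈ 888.58 arbitrary units.

889 arbitrary units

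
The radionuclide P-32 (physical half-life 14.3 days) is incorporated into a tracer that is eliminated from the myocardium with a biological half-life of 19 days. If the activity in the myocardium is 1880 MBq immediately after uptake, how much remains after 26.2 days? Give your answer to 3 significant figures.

1/t_eff = 1/t_phys + 1/t_biol = 1/14.3 + 1/19 = 0.12256 per day.
t_eff = 14.3 × 19 / (14.3 + 19) ≈ 8.1592 days.
Remaining = 1880 × (1/2)^(26.2/8.1592) = 1880 × (1/2)^3.2111 ≈ 203.01 MBq.

203 MBq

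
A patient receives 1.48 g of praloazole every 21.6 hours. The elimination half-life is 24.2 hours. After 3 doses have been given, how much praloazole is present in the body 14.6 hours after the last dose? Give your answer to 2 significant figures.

1.8 g

The 3 doses were given 57.8, 36.2, 14.6 hours ago.
Total = 1.48·(1/2)^(57.8/24.2) + 1.48·(1/2)^(36.2/24.2) + 1.48·(1/2)^(14.6/24.2)
      = 0.28267 + 0.52476 + 0.9742 ≈ 1.7816 g.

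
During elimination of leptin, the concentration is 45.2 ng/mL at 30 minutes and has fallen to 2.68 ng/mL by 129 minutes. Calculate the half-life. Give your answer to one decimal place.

24.3 minutes

Over Δt = 129 − 30 = 99 minutes, the level fell by a factor of 45.2/2.68 ≈ 16.866.
n = log₂(16.866) ≈ 4.076 half-lives, so t½ = 99/4.076 ≈ 24.288 minutes.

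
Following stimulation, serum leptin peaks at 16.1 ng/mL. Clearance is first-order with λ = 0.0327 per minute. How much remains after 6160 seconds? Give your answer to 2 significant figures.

0.56 ng/mL

t½ = ln 2 / λ = 0.69315 / 0.0327 ≈ 21.197 minutes.
Convert the elapsed time: 6160 seconds = 102.667 minutes.
Number of half-lives: n = 102.667/21.197 ≈ 4.8434.
Remaining = 16.1 × (1/2)^4.8434 = 16.1 × 0.034833 ≈ 0.56081 ng/mL.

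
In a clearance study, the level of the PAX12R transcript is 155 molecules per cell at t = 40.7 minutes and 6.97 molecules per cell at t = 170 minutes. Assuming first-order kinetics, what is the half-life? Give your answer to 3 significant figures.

28.9 minutes

Over Δt = 170 − 40.7 = 129.3 minutes, the level fell by a factor of 155/6.97 ≈ 22.238.
n = log₂(22.238) ≈ 4.475 half-lives, so t½ = 129.3/4.475 ≈ 28.894 minutes.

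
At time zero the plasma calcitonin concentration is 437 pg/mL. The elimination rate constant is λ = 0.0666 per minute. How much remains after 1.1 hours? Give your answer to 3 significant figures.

5.39 pg/mL

t½ = ln 2 / λ = 0.69315 / 0.0666 ≈ 10.408 minutes.
Convert the elapsed time: 1.1 hours = 66 minutes.
Number of half-lives: n = 66/10.408 ≈ 6.3415.
Remaining = 437 × (1/2)^6.3415 = 437 × 0.012331 ≈ 5.3889 pg/mL.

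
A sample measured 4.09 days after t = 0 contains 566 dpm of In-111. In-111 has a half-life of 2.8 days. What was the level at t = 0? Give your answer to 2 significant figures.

1600 dpm

Number of half-lives elapsed: n = 4.09/2.8 ≈ 1.4607.
A₀ = A × 2^n = 566 × 2^1.4607 = 566 × 2.7524 ≈ 1557.9 dpm.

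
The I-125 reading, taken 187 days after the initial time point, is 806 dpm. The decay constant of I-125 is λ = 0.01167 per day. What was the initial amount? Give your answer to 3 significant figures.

t½ = ln 2 / λ = 0.69315 / 0.01167 ≈ 59.396 days.
Number of half-lives elapsed: n = 187/59.396 ≈ 3.1484.
A₀ = A × 2^n = 806 × 2^3.1484 = 806 × 8.8666 ≈ 7146.5 dpm.

7150 dpm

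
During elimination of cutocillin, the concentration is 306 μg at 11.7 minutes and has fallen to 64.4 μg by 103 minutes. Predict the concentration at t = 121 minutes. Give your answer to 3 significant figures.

Over Δt = 103 − 11.7 = 91.3 minutes, the level fell by a factor of 306/64.4 ≈ 4.7516.
n = log₂(4.7516) ≈ 2.2484 half-lives, so t½ = 91.3/2.2484 ≈ 40.607 minutes.
From t = 103 to t = 121: 64.4 × (1/2)^((121−103)/40.607) ≈ 47.364 μg.

47.4 μg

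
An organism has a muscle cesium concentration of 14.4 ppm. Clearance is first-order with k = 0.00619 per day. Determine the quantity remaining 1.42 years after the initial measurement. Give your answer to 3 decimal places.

t½ = ln 2 / k = 0.69315 / 0.00619 ≈ 111.98 days.
Convert the elapsed time: 1.42 years = 518.3 days.
Number of half-lives: n = 518.3/111.98 ≈ 4.6286.
Remaining = 14.4 × (1/2)^4.6286 = 14.4 × 0.040426 ≈ 0.58214 ppm.

0.582 ppm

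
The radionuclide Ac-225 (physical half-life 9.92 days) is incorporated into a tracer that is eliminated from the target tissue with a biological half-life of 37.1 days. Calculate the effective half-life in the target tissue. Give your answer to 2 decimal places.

1/t_eff = 1/t_phys + 1/t_biol = 1/9.92 + 1/37.1 = 0.12776 per day.
t_eff = 9.92 × 37.1 / (9.92 + 37.1) ≈ 7.8271 days.

7.83 days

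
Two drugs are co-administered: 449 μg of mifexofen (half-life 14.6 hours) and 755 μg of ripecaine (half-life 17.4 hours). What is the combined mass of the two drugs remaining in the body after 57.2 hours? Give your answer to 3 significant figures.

mifexofen: 449 × (1/2)^(57.2/14.6) = 449 × (1/2)^3.9178 ≈ 29.708 μg.
ripecaine: 755 × (1/2)^(57.2/17.4) = 755 × (1/2)^3.2874 ≈ 77.331 μg.
Total = 29.708 + 77.331 ≈ 107.04 μg.

107 μg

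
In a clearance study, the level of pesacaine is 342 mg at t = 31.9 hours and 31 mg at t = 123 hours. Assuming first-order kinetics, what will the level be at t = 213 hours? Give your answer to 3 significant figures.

Over Δt = 123 − 31.9 = 91.1 hours, the level fell by a factor of 342/31 ≈ 11.032.
n = log₂(11.032) ≈ 3.4637 half-lives, so t½ = 91.1/3.4637 ≈ 26.302 hours.
From t = 123 to t = 213: 31 × (1/2)^((213−123)/26.302) ≈ 2.8926 mg.

2.89 mg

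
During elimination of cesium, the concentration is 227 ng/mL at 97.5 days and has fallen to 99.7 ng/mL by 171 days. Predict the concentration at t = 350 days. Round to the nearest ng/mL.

13 ng/mL

Over Δt = 171 − 97.5 = 73.5 days, the level fell by a factor of 227/99.7 ≈ 2.2768.
n = log₂(2.2768) ≈ 1.187 half-lives, so t½ = 73.5/1.187 ≈ 61.919 days.
From t = 171 to t = 350: 99.7 × (1/2)^((350−171)/61.919) ≈ 13.442 ng/mL.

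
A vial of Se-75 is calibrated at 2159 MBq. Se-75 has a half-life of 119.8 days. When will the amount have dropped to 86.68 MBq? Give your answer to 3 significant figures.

Fraction remaining = 86.68/2159 ≈ 0.040148.
n = log₂(2159/86.68) = ln(24.908)/ln 2 ≈ 4.6385 half-lives.
t = n × t½ = 4.6385 × 119.8 ≈ 555.69 days.

556 days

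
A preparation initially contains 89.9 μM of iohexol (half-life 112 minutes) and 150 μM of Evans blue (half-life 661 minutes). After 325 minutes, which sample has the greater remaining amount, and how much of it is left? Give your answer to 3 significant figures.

Evans blue, 107 μM

iohexol: 89.9 × (1/2)^2.9018 ≈ 12.029 μM.
Evans blue: 150 × (1/2)^0.49168 ≈ 106.68 μM.
Evans blue has more remaining, at ≈ 106.68 μM.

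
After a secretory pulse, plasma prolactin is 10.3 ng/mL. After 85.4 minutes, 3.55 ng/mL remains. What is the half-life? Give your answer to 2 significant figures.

56 minutes

A/A₀ = 3.55/10.3 ≈ 0.34466.
n = log₂(2.9014) ≈ 1.5368 half-lives elapsed in 85.4 minutes.
t½ = 85.4/1.5368 ≈ 55.572 minutes.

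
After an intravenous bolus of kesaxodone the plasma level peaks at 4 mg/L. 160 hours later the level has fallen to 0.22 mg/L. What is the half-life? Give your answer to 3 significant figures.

A/A₀ = 0.22/4 ≈ 0.055.
n = log₂(18.182) ≈ 4.1844 half-lives elapsed in 160 hours.
t½ = 160/4.1844 ≈ 38.237 hours.

38.2 hours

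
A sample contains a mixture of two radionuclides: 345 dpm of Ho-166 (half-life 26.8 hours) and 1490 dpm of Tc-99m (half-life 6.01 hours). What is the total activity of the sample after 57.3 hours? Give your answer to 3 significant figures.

80.4 dpm

Ho-166: 345 × (1/2)^(57.3/26.8) = 345 × (1/2)^2.1381 ≈ 78.379 dpm.
Tc-99m: 1490 × (1/2)^(57.3/6.01) = 1490 × (1/2)^9.5341 ≈ 2.0097 dpm.
Total = 78.379 + 2.0097 ≈ 80.389 dpm.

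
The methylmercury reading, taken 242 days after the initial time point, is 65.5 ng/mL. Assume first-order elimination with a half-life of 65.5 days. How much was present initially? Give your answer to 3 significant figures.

Number of half-lives elapsed: n = 242/65.5 ≈ 3.6947.
A₀ = A × 2^n = 65.5 × 2^3.6947 = 65.5 × 12.948 ≈ 848.09 ng/mL.

848 ng/mL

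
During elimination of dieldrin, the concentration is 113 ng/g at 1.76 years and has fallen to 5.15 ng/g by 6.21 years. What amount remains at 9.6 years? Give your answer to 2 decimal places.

Over Δt = 6.21 − 1.76 = 4.45 years, the level fell by a factor of 113/5.15 ≈ 21.942.
n = log₂(21.942) ≈ 4.4556 half-lives, so t½ = 4.45/4.4556 ≈ 0.99874 years.
From t = 6.21 to t = 9.6: 5.15 × (1/2)^((9.6−6.21)/0.99874) ≈ 0.48981 ng/g.

0.49 ng/g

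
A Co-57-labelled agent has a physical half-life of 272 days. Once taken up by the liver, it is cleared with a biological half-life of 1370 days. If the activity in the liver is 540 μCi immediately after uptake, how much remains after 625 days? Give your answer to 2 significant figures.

80 μCi

1/t_eff = 1/t_phys + 1/t_biol = 1/272 + 1/1370 = 0.0044064 per day.
t_eff = 272 × 1370 / (272 + 1370) ≈ 226.94 days.
Remaining = 540 × (1/2)^(625/226.94) = 540 × (1/2)^2.754 ≈ 80.049 μCi.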